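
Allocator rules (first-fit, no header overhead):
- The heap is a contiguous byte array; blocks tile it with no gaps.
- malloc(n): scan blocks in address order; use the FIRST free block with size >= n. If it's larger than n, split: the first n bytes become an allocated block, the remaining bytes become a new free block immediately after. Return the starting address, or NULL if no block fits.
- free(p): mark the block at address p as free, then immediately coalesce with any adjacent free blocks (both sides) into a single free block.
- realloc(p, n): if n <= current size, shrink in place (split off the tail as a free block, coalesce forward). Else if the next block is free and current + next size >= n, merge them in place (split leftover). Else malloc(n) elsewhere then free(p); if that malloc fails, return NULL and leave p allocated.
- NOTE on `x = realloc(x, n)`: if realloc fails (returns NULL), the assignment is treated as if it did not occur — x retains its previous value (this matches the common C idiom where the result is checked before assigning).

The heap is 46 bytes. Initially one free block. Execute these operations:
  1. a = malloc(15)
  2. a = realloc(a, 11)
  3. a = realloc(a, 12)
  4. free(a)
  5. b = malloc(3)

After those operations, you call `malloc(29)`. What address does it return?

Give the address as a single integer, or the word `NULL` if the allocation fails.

Answer: 3

Derivation:
Op 1: a = malloc(15) -> a = 0; heap: [0-14 ALLOC][15-45 FREE]
Op 2: a = realloc(a, 11) -> a = 0; heap: [0-10 ALLOC][11-45 FREE]
Op 3: a = realloc(a, 12) -> a = 0; heap: [0-11 ALLOC][12-45 FREE]
Op 4: free(a) -> (freed a); heap: [0-45 FREE]
Op 5: b = malloc(3) -> b = 0; heap: [0-2 ALLOC][3-45 FREE]
malloc(29): first-fit scan over [0-2 ALLOC][3-45 FREE] -> 3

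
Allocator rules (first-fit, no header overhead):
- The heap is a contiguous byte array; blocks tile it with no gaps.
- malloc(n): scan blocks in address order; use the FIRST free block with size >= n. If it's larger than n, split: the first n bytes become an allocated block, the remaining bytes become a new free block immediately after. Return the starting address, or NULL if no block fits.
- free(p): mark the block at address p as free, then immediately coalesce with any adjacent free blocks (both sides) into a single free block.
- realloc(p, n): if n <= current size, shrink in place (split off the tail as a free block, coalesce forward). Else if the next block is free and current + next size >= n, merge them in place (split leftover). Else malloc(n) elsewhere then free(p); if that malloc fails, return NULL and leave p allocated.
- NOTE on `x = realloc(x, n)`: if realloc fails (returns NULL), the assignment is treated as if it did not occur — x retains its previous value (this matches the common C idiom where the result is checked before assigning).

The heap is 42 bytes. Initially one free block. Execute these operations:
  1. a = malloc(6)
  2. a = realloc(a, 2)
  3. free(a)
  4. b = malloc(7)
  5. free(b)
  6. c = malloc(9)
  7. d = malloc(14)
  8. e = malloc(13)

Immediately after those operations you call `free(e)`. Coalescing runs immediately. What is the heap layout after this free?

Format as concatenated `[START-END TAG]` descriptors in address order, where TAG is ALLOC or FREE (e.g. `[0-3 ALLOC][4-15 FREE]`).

Answer: [0-8 ALLOC][9-22 ALLOC][23-41 FREE]

Derivation:
Op 1: a = malloc(6) -> a = 0; heap: [0-5 ALLOC][6-41 FREE]
Op 2: a = realloc(a, 2) -> a = 0; heap: [0-1 ALLOC][2-41 FREE]
Op 3: free(a) -> (freed a); heap: [0-41 FREE]
Op 4: b = malloc(7) -> b = 0; heap: [0-6 ALLOC][7-41 FREE]
Op 5: free(b) -> (freed b); heap: [0-41 FREE]
Op 6: c = malloc(9) -> c = 0; heap: [0-8 ALLOC][9-41 FREE]
Op 7: d = malloc(14) -> d = 9; heap: [0-8 ALLOC][9-22 ALLOC][23-41 FREE]
Op 8: e = malloc(13) -> e = 23; heap: [0-8 ALLOC][9-22 ALLOC][23-35 ALLOC][36-41 FREE]
free(e): e = 23 -> block [23-35 ALLOC]; mark free, coalesce with adjacent free neighbors -> [0-8 ALLOC][9-22 ALLOC][23-41 FREE]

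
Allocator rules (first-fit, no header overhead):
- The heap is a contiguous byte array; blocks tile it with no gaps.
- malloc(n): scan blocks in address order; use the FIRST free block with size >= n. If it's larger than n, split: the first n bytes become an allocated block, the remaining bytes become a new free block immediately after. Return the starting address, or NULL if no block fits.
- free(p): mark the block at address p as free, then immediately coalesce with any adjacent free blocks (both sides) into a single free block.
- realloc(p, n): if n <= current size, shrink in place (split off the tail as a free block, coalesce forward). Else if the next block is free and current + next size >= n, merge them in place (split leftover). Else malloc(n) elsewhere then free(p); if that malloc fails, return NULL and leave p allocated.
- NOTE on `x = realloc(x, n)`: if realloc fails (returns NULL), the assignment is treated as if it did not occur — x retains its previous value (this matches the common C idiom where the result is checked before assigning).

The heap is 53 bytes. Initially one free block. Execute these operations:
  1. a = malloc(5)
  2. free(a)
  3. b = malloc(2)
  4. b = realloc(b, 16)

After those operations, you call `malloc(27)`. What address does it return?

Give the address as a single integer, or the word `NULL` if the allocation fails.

Op 1: a = malloc(5) -> a = 0; heap: [0-4 ALLOC][5-52 FREE]
Op 2: free(a) -> (freed a); heap: [0-52 FREE]
Op 3: b = malloc(2) -> b = 0; heap: [0-1 ALLOC][2-52 FREE]
Op 4: b = realloc(b, 16) -> b = 0; heap: [0-15 ALLOC][16-52 FREE]
malloc(27): first-fit scan over [0-15 ALLOC][16-52 FREE] -> 16

Answer: 16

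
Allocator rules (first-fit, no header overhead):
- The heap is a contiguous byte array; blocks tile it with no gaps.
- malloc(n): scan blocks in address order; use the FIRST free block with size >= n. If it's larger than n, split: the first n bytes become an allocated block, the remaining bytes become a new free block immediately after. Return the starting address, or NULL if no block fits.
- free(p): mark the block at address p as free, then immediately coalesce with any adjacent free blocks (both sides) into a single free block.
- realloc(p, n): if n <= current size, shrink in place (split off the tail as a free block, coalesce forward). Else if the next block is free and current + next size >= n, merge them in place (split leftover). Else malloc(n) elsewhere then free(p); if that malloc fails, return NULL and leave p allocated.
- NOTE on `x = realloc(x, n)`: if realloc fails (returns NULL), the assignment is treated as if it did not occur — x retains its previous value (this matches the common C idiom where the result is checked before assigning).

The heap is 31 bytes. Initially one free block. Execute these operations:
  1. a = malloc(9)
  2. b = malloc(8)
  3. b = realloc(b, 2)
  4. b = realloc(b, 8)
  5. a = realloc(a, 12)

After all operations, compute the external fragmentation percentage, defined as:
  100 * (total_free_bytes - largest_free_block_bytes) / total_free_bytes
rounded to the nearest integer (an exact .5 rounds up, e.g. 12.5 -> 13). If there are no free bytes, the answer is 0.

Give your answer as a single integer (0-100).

Op 1: a = malloc(9) -> a = 0; heap: [0-8 ALLOC][9-30 FREE]
Op 2: b = malloc(8) -> b = 9; heap: [0-8 ALLOC][9-16 ALLOC][17-30 FREE]
Op 3: b = realloc(b, 2) -> b = 9; heap: [0-8 ALLOC][9-10 ALLOC][11-30 FREE]
Op 4: b = realloc(b, 8) -> b = 9; heap: [0-8 ALLOC][9-16 ALLOC][17-30 FREE]
Op 5: a = realloc(a, 12) -> a = 17; heap: [0-8 FREE][9-16 ALLOC][17-28 ALLOC][29-30 FREE]
Free blocks: [9 2] total_free=11 largest=9 -> 100*(11-9)/11 = 200/11 ≈ 18.182 -> rounds to 18

Answer: 18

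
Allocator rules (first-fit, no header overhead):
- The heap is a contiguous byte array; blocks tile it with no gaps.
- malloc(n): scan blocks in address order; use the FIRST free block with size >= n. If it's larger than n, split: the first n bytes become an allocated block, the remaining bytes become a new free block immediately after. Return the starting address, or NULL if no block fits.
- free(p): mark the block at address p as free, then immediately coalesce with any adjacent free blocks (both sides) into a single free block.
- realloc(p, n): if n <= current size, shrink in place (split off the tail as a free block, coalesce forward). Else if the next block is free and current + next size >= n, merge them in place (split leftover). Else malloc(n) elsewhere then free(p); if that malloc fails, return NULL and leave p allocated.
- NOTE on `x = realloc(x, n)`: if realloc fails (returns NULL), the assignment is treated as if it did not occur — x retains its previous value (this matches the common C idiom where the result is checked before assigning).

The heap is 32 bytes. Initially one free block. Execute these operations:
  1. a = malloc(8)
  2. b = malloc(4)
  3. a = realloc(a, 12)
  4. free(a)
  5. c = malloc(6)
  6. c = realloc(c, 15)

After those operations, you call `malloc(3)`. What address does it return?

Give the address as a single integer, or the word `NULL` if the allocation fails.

Answer: 0

Derivation:
Op 1: a = malloc(8) -> a = 0; heap: [0-7 ALLOC][8-31 FREE]
Op 2: b = malloc(4) -> b = 8; heap: [0-7 ALLOC][8-11 ALLOC][12-31 FREE]
Op 3: a = realloc(a, 12) -> a = 12; heap: [0-7 FREE][8-11 ALLOC][12-23 ALLOC][24-31 FREE]
Op 4: free(a) -> (freed a); heap: [0-7 FREE][8-11 ALLOC][12-31 FREE]
Op 5: c = malloc(6) -> c = 0; heap: [0-5 ALLOC][6-7 FREE][8-11 ALLOC][12-31 FREE]
Op 6: c = realloc(c, 15) -> c = 12; heap: [0-7 FREE][8-11 ALLOC][12-26 ALLOC][27-31 FREE]
malloc(3): first-fit scan over [0-7 FREE][8-11 ALLOC][12-26 ALLOC][27-31 FREE] -> 0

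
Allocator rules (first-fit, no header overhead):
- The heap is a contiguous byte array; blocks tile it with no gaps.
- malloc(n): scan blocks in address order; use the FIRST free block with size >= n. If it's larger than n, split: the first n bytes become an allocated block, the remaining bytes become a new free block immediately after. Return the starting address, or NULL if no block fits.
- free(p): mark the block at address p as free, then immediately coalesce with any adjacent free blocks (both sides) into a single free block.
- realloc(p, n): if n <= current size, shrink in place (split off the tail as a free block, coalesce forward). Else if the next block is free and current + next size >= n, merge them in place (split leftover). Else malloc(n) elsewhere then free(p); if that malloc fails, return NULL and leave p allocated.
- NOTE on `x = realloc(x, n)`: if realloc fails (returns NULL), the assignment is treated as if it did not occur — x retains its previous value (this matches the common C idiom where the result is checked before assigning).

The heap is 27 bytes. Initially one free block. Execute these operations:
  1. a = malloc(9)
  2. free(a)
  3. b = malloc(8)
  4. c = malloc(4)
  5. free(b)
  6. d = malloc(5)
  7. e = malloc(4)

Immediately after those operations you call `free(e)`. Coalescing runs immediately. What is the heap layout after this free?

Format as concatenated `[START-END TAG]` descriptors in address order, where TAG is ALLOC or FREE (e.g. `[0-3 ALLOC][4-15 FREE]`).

Answer: [0-4 ALLOC][5-7 FREE][8-11 ALLOC][12-26 FREE]

Derivation:
Op 1: a = malloc(9) -> a = 0; heap: [0-8 ALLOC][9-26 FREE]
Op 2: free(a) -> (freed a); heap: [0-26 FREE]
Op 3: b = malloc(8) -> b = 0; heap: [0-7 ALLOC][8-26 FREE]
Op 4: c = malloc(4) -> c = 8; heap: [0-7 ALLOC][8-11 ALLOC][12-26 FREE]
Op 5: free(b) -> (freed b); heap: [0-7 FREE][8-11 ALLOC][12-26 FREE]
Op 6: d = malloc(5) -> d = 0; heap: [0-4 ALLOC][5-7 FREE][8-11 ALLOC][12-26 FREE]
Op 7: e = malloc(4) -> e = 12; heap: [0-4 ALLOC][5-7 FREE][8-11 ALLOC][12-15 ALLOC][16-26 FREE]
free(e): e = 12 -> block [12-15 ALLOC]; mark free, coalesce with adjacent free neighbors -> [0-4 ALLOC][5-7 FREE][8-11 ALLOC][12-26 FREE]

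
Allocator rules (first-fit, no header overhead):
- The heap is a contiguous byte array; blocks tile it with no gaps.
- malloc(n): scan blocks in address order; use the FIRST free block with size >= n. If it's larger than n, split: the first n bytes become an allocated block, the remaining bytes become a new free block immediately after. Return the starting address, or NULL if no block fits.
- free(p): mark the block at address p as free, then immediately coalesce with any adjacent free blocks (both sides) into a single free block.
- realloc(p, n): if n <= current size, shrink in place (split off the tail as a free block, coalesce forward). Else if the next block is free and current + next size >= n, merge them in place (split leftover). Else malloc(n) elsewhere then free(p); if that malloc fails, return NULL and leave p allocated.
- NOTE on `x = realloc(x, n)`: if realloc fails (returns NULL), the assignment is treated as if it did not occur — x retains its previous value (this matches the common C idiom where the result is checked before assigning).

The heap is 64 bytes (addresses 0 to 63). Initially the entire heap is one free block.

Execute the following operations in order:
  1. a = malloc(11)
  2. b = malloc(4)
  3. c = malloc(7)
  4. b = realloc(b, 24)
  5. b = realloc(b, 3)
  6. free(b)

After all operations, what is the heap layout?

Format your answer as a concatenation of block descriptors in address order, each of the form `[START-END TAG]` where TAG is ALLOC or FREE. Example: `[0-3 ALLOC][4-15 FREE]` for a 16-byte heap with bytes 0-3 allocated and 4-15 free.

Answer: [0-10 ALLOC][11-14 FREE][15-21 ALLOC][22-63 FREE]

Derivation:
Op 1: a = malloc(11) -> a = 0; heap: [0-10 ALLOC][11-63 FREE]
Op 2: b = malloc(4) -> b = 11; heap: [0-10 ALLOC][11-14 ALLOC][15-63 FREE]
Op 3: c = malloc(7) -> c = 15; heap: [0-10 ALLOC][11-14 ALLOC][15-21 ALLOC][22-63 FREE]
Op 4: b = realloc(b, 24) -> b = 22; heap: [0-10 ALLOC][11-14 FREE][15-21 ALLOC][22-45 ALLOC][46-63 FREE]
Op 5: b = realloc(b, 3) -> b = 22; heap: [0-10 ALLOC][11-14 FREE][15-21 ALLOC][22-24 ALLOC][25-63 FREE]
Op 6: free(b) -> (freed b); heap: [0-10 ALLOC][11-14 FREE][15-21 ALLOC][22-63 FREE]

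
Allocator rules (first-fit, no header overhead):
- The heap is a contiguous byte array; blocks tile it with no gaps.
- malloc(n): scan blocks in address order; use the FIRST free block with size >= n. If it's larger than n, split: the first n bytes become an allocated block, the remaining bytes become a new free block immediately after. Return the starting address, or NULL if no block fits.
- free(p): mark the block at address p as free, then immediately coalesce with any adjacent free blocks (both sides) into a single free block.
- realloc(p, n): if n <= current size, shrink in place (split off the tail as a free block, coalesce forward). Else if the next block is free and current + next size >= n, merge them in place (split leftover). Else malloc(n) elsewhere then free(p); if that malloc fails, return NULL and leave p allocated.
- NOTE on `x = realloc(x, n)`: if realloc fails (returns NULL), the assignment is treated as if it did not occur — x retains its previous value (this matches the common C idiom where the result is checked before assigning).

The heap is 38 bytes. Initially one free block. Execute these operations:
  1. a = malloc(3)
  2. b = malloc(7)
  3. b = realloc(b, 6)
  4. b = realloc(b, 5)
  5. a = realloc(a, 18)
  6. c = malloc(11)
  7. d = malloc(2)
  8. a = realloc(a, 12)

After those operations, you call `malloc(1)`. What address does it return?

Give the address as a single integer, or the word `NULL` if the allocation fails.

Op 1: a = malloc(3) -> a = 0; heap: [0-2 ALLOC][3-37 FREE]
Op 2: b = malloc(7) -> b = 3; heap: [0-2 ALLOC][3-9 ALLOC][10-37 FREE]
Op 3: b = realloc(b, 6) -> b = 3; heap: [0-2 ALLOC][3-8 ALLOC][9-37 FREE]
Op 4: b = realloc(b, 5) -> b = 3; heap: [0-2 ALLOC][3-7 ALLOC][8-37 FREE]
Op 5: a = realloc(a, 18) -> a = 8; heap: [0-2 FREE][3-7 ALLOC][8-25 ALLOC][26-37 FREE]
Op 6: c = malloc(11) -> c = 26; heap: [0-2 FREE][3-7 ALLOC][8-25 ALLOC][26-36 ALLOC][37-37 FREE]
Op 7: d = malloc(2) -> d = 0; heap: [0-1 ALLOC][2-2 FREE][3-7 ALLOC][8-25 ALLOC][26-36 ALLOC][37-37 FREE]
Op 8: a = realloc(a, 12) -> a = 8; heap: [0-1 ALLOC][2-2 FREE][3-7 ALLOC][8-19 ALLOC][20-25 FREE][26-36 ALLOC][37-37 FREE]
malloc(1): first-fit scan over [0-1 ALLOC][2-2 FREE][3-7 ALLOC][8-19 ALLOC][20-25 FREE][26-36 ALLOC][37-37 FREE] -> 2

Answer: 2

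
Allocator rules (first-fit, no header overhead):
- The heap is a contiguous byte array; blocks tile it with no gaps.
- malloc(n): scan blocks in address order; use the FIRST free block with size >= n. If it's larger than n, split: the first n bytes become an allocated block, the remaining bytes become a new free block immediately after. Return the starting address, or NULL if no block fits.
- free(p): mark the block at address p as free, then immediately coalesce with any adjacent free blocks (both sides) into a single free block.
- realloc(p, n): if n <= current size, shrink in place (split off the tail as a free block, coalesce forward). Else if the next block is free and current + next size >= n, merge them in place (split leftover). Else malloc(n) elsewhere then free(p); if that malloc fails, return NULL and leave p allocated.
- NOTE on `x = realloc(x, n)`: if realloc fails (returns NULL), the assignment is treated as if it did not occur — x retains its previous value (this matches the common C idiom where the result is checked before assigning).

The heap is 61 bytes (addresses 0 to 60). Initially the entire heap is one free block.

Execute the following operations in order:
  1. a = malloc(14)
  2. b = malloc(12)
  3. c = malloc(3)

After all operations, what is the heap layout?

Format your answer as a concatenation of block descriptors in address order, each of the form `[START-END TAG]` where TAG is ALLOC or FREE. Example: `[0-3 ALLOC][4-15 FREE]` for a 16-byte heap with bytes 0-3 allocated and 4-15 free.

Answer: [0-13 ALLOC][14-25 ALLOC][26-28 ALLOC][29-60 FREE]

Derivation:
Op 1: a = malloc(14) -> a = 0; heap: [0-13 ALLOC][14-60 FREE]
Op 2: b = malloc(12) -> b = 14; heap: [0-13 ALLOC][14-25 ALLOC][26-60 FREE]
Op 3: c = malloc(3) -> c = 26; heap: [0-13 ALLOC][14-25 ALLOC][26-28 ALLOC][29-60 FREE]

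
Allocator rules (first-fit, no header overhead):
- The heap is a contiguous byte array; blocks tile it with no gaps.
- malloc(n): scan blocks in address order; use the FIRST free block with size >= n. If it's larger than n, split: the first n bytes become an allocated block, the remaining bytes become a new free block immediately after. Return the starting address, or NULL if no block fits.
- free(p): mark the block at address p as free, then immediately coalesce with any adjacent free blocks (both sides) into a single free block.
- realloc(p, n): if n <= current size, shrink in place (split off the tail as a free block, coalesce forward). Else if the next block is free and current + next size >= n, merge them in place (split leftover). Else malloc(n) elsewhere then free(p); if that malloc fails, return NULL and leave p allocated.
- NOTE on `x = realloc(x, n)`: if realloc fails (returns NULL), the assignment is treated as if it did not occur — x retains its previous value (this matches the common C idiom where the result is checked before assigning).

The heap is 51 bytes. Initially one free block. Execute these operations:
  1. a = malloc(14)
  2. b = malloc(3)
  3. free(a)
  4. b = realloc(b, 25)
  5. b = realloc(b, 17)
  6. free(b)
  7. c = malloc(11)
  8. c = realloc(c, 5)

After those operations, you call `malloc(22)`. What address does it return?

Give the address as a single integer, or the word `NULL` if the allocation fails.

Answer: 5

Derivation:
Op 1: a = malloc(14) -> a = 0; heap: [0-13 ALLOC][14-50 FREE]
Op 2: b = malloc(3) -> b = 14; heap: [0-13 ALLOC][14-16 ALLOC][17-50 FREE]
Op 3: free(a) -> (freed a); heap: [0-13 FREE][14-16 ALLOC][17-50 FREE]
Op 4: b = realloc(b, 25) -> b = 14; heap: [0-13 FREE][14-38 ALLOC][39-50 FREE]
Op 5: b = realloc(b, 17) -> b = 14; heap: [0-13 FREE][14-30 ALLOC][31-50 FREE]
Op 6: free(b) -> (freed b); heap: [0-50 FREE]
Op 7: c = malloc(11) -> c = 0; heap: [0-10 ALLOC][11-50 FREE]
Op 8: c = realloc(c, 5) -> c = 0; heap: [0-4 ALLOC][5-50 FREE]
malloc(22): first-fit scan over [0-4 ALLOC][5-50 FREE] -> 5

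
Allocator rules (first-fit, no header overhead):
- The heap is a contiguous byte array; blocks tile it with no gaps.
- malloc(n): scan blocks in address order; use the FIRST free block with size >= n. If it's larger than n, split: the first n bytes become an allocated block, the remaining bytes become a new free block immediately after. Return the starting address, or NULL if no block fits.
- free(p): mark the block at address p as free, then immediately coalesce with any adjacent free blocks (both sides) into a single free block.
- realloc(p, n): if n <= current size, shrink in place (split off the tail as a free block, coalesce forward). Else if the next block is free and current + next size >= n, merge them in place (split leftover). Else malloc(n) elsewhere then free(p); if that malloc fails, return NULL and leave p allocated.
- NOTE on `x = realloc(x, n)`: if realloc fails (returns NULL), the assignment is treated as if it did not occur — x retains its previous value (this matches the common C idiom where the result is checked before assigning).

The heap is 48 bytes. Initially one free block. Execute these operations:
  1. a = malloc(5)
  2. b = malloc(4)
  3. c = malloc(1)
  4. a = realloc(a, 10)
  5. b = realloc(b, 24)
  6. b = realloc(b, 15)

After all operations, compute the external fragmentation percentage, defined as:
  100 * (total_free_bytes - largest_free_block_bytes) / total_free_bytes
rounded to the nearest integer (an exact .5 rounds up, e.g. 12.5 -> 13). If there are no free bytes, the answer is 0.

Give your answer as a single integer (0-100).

Op 1: a = malloc(5) -> a = 0; heap: [0-4 ALLOC][5-47 FREE]
Op 2: b = malloc(4) -> b = 5; heap: [0-4 ALLOC][5-8 ALLOC][9-47 FREE]
Op 3: c = malloc(1) -> c = 9; heap: [0-4 ALLOC][5-8 ALLOC][9-9 ALLOC][10-47 FREE]
Op 4: a = realloc(a, 10) -> a = 10; heap: [0-4 FREE][5-8 ALLOC][9-9 ALLOC][10-19 ALLOC][20-47 FREE]
Op 5: b = realloc(b, 24) -> b = 20; heap: [0-8 FREE][9-9 ALLOC][10-19 ALLOC][20-43 ALLOC][44-47 FREE]
Op 6: b = realloc(b, 15) -> b = 20; heap: [0-8 FREE][9-9 ALLOC][10-19 ALLOC][20-34 ALLOC][35-47 FREE]
Free blocks: [9 13] total_free=22 largest=13 -> 100*(22-13)/22 = 900/22 ≈ 40.909 -> rounds to 41

Answer: 41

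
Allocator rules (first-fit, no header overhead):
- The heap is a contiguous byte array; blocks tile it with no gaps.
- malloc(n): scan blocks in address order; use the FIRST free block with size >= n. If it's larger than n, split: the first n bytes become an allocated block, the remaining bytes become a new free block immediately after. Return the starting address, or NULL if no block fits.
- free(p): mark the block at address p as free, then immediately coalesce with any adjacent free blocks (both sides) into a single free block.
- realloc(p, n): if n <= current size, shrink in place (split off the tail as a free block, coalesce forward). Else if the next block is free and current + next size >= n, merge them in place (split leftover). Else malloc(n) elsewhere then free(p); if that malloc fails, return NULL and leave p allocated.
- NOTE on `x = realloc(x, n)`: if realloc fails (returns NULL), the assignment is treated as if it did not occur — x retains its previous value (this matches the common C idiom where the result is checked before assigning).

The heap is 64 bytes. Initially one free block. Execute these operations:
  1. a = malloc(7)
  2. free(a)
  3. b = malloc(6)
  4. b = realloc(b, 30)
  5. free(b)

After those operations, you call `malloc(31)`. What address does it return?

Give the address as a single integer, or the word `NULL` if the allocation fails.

Answer: 0

Derivation:
Op 1: a = malloc(7) -> a = 0; heap: [0-6 ALLOC][7-63 FREE]
Op 2: free(a) -> (freed a); heap: [0-63 FREE]
Op 3: b = malloc(6) -> b = 0; heap: [0-5 ALLOC][6-63 FREE]
Op 4: b = realloc(b, 30) -> b = 0; heap: [0-29 ALLOC][30-63 FREE]
Op 5: free(b) -> (freed b); heap: [0-63 FREE]
malloc(31): first-fit scan over [0-63 FREE] -> 0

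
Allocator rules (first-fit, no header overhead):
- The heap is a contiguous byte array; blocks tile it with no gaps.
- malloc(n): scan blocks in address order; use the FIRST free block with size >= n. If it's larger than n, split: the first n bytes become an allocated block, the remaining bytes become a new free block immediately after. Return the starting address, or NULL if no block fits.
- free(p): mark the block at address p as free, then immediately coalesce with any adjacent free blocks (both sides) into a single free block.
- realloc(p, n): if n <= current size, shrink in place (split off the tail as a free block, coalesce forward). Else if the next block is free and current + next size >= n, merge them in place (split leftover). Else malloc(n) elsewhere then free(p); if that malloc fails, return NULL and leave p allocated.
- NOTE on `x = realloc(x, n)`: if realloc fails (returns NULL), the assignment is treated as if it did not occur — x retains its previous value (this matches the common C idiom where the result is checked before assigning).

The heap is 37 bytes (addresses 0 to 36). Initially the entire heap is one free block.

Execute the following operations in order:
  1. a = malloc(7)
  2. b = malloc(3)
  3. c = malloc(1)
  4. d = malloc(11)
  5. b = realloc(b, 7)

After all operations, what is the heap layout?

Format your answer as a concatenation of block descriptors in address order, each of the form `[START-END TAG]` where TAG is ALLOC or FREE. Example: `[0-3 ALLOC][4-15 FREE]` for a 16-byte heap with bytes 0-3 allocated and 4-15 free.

Answer: [0-6 ALLOC][7-9 FREE][10-10 ALLOC][11-21 ALLOC][22-28 ALLOC][29-36 FREE]

Derivation:
Op 1: a = malloc(7) -> a = 0; heap: [0-6 ALLOC][7-36 FREE]
Op 2: b = malloc(3) -> b = 7; heap: [0-6 ALLOC][7-9 ALLOC][10-36 FREE]
Op 3: c = malloc(1) -> c = 10; heap: [0-6 ALLOC][7-9 ALLOC][10-10 ALLOC][11-36 FREE]
Op 4: d = malloc(11) -> d = 11; heap: [0-6 ALLOC][7-9 ALLOC][10-10 ALLOC][11-21 ALLOC][22-36 FREE]
Op 5: b = realloc(b, 7) -> b = 22; heap: [0-6 ALLOC][7-9 FREE][10-10 ALLOC][11-21 ALLOC][22-28 ALLOC][29-36 FREE]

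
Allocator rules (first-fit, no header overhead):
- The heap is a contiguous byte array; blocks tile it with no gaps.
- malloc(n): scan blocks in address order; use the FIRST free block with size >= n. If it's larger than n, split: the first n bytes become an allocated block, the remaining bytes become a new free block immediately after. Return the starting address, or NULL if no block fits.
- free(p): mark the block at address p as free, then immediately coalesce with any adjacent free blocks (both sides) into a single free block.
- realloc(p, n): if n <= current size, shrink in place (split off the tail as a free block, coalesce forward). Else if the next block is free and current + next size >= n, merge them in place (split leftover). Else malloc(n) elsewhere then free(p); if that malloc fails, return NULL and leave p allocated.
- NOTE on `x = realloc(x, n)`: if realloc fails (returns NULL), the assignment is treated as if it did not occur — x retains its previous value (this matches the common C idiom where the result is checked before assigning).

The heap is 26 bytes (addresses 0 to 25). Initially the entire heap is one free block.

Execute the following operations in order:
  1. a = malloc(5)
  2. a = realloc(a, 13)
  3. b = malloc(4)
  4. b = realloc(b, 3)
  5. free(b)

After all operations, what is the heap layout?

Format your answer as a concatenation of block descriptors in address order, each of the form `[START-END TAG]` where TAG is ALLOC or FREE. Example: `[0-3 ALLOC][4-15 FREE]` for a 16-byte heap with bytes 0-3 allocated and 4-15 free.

Op 1: a = malloc(5) -> a = 0; heap: [0-4 ALLOC][5-25 FREE]
Op 2: a = realloc(a, 13) -> a = 0; heap: [0-12 ALLOC][13-25 FREE]
Op 3: b = malloc(4) -> b = 13; heap: [0-12 ALLOC][13-16 ALLOC][17-25 FREE]
Op 4: b = realloc(b, 3) -> b = 13; heap: [0-12 ALLOC][13-15 ALLOC][16-25 FREE]
Op 5: free(b) -> (freed b); heap: [0-12 ALLOC][13-25 FREE]

Answer: [0-12 ALLOC][13-25 FREE]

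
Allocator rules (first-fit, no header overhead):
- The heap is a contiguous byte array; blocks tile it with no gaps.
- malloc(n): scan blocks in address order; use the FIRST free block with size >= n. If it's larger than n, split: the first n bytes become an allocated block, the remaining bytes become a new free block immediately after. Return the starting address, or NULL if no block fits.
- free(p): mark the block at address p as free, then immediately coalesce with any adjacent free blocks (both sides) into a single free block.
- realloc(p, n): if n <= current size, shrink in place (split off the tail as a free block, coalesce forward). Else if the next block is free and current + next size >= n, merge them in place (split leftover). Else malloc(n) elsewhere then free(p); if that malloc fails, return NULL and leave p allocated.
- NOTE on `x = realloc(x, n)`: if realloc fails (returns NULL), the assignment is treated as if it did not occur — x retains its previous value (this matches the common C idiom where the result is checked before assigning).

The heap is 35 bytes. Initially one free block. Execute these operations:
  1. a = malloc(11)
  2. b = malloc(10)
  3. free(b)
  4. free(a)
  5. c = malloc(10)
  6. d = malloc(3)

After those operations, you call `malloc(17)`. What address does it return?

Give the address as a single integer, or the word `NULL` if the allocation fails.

Op 1: a = malloc(11) -> a = 0; heap: [0-10 ALLOC][11-34 FREE]
Op 2: b = malloc(10) -> b = 11; heap: [0-10 ALLOC][11-20 ALLOC][21-34 FREE]
Op 3: free(b) -> (freed b); heap: [0-10 ALLOC][11-34 FREE]
Op 4: free(a) -> (freed a); heap: [0-34 FREE]
Op 5: c = malloc(10) -> c = 0; heap: [0-9 ALLOC][10-34 FREE]
Op 6: d = malloc(3) -> d = 10; heap: [0-9 ALLOC][10-12 ALLOC][13-34 FREE]
malloc(17): first-fit scan over [0-9 ALLOC][10-12 ALLOC][13-34 FREE] -> 13

Answer: 13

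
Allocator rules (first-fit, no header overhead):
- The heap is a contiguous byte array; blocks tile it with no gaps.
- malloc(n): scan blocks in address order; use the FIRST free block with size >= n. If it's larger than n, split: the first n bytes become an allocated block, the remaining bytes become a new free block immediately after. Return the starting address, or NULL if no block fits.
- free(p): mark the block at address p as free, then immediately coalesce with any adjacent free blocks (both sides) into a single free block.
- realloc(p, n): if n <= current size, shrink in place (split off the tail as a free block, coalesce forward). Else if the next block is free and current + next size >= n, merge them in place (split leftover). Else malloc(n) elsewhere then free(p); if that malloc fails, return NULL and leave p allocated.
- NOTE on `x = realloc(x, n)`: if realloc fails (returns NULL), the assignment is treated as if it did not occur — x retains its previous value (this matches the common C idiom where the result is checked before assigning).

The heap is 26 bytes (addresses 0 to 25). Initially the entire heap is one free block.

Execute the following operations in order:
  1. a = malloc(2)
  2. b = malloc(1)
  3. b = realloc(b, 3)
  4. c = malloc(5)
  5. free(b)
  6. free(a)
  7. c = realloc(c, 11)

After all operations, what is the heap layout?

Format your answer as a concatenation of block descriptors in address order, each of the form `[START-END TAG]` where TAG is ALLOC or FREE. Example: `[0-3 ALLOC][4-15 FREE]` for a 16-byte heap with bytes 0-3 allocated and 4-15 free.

Answer: [0-4 FREE][5-15 ALLOC][16-25 FREE]

Derivation:
Op 1: a = malloc(2) -> a = 0; heap: [0-1 ALLOC][2-25 FREE]
Op 2: b = malloc(1) -> b = 2; heap: [0-1 ALLOC][2-2 ALLOC][3-25 FREE]
Op 3: b = realloc(b, 3) -> b = 2; heap: [0-1 ALLOC][2-4 ALLOC][5-25 FREE]
Op 4: c = malloc(5) -> c = 5; heap: [0-1 ALLOC][2-4 ALLOC][5-9 ALLOC][10-25 FREE]
Op 5: free(b) -> (freed b); heap: [0-1 ALLOC][2-4 FREE][5-9 ALLOC][10-25 FREE]
Op 6: free(a) -> (freed a); heap: [0-4 FREE][5-9 ALLOC][10-25 FREE]
Op 7: c = realloc(c, 11) -> c = 5; heap: [0-4 FREE][5-15 ALLOC][16-25 FREE]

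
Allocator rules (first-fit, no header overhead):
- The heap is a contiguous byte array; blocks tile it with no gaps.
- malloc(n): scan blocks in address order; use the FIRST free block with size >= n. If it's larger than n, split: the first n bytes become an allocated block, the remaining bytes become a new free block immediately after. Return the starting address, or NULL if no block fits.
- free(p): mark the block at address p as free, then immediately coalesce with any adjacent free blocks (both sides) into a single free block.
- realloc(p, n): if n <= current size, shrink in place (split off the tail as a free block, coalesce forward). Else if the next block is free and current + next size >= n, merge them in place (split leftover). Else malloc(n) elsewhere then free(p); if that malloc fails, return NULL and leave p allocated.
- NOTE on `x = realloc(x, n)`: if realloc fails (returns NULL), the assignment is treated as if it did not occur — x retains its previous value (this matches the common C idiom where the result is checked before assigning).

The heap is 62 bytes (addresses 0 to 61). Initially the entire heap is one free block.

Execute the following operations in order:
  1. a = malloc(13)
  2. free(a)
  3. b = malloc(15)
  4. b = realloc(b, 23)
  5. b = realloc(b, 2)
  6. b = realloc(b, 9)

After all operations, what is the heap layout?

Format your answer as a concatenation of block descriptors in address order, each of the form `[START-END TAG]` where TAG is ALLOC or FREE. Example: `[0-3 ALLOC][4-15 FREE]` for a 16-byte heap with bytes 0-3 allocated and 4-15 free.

Op 1: a = malloc(13) -> a = 0; heap: [0-12 ALLOC][13-61 FREE]
Op 2: free(a) -> (freed a); heap: [0-61 FREE]
Op 3: b = malloc(15) -> b = 0; heap: [0-14 ALLOC][15-61 FREE]
Op 4: b = realloc(b, 23) -> b = 0; heap: [0-22 ALLOC][23-61 FREE]
Op 5: b = realloc(b, 2) -> b = 0; heap: [0-1 ALLOC][2-61 FREE]
Op 6: b = realloc(b, 9) -> b = 0; heap: [0-8 ALLOC][9-61 FREE]

Answer: [0-8 ALLOC][9-61 FREE]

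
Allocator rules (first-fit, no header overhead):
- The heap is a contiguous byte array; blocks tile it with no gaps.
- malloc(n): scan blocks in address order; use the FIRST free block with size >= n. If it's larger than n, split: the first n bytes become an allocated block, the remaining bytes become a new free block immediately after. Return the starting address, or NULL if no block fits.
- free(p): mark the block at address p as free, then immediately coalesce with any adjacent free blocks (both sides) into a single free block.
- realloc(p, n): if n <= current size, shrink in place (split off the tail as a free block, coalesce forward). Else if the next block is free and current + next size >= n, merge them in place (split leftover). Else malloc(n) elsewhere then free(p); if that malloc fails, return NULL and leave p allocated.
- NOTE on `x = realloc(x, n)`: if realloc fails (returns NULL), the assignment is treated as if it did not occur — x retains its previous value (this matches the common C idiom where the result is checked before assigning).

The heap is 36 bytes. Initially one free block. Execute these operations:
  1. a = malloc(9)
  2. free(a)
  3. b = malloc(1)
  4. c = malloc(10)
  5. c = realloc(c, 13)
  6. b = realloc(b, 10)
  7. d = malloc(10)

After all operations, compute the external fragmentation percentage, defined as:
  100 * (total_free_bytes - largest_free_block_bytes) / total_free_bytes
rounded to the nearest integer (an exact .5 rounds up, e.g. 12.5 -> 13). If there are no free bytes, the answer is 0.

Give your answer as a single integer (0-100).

Answer: 33

Derivation:
Op 1: a = malloc(9) -> a = 0; heap: [0-8 ALLOC][9-35 FREE]
Op 2: free(a) -> (freed a); heap: [0-35 FREE]
Op 3: b = malloc(1) -> b = 0; heap: [0-0 ALLOC][1-35 FREE]
Op 4: c = malloc(10) -> c = 1; heap: [0-0 ALLOC][1-10 ALLOC][11-35 FREE]
Op 5: c = realloc(c, 13) -> c = 1; heap: [0-0 ALLOC][1-13 ALLOC][14-35 FREE]
Op 6: b = realloc(b, 10) -> b = 14; heap: [0-0 FREE][1-13 ALLOC][14-23 ALLOC][24-35 FREE]
Op 7: d = malloc(10) -> d = 24; heap: [0-0 FREE][1-13 ALLOC][14-23 ALLOC][24-33 ALLOC][34-35 FREE]
Free blocks: [1 2] total_free=3 largest=2 -> 100*(3-2)/3 = 100/3 ≈ 33.333 -> rounds to 33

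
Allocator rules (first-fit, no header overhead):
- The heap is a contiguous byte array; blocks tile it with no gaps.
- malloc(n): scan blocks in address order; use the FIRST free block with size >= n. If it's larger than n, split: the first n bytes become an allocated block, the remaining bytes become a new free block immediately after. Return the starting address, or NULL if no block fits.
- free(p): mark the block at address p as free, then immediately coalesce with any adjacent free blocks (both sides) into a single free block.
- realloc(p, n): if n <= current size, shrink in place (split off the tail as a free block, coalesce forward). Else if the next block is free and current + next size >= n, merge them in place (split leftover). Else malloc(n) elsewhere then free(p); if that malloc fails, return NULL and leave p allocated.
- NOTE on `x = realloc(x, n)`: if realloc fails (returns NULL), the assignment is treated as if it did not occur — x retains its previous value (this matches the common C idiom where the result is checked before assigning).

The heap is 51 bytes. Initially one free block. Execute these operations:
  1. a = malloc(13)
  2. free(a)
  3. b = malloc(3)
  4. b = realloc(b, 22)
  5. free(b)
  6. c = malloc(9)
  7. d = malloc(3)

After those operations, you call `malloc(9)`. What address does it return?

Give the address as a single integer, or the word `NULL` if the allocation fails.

Answer: 12

Derivation:
Op 1: a = malloc(13) -> a = 0; heap: [0-12 ALLOC][13-50 FREE]
Op 2: free(a) -> (freed a); heap: [0-50 FREE]
Op 3: b = malloc(3) -> b = 0; heap: [0-2 ALLOC][3-50 FREE]
Op 4: b = realloc(b, 22) -> b = 0; heap: [0-21 ALLOC][22-50 FREE]
Op 5: free(b) -> (freed b); heap: [0-50 FREE]
Op 6: c = malloc(9) -> c = 0; heap: [0-8 ALLOC][9-50 FREE]
Op 7: d = malloc(3) -> d = 9; heap: [0-8 ALLOC][9-11 ALLOC][12-50 FREE]
malloc(9): first-fit scan over [0-8 ALLOC][9-11 ALLOC][12-50 FREE] -> 12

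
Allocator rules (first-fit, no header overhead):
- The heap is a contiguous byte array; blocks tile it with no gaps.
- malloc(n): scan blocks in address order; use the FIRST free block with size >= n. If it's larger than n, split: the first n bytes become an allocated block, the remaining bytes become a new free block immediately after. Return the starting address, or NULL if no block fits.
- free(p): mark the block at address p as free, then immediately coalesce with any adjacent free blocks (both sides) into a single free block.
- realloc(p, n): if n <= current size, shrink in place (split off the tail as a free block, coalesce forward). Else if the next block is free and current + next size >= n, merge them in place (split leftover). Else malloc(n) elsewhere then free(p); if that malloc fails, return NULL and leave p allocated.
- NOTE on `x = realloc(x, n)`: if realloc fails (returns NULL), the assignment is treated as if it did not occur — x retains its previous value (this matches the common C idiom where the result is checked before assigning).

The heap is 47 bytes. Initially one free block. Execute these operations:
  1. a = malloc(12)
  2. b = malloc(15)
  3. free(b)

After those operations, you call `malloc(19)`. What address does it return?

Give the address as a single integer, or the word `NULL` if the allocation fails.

Op 1: a = malloc(12) -> a = 0; heap: [0-11 ALLOC][12-46 FREE]
Op 2: b = malloc(15) -> b = 12; heap: [0-11 ALLOC][12-26 ALLOC][27-46 FREE]
Op 3: free(b) -> (freed b); heap: [0-11 ALLOC][12-46 FREE]
malloc(19): first-fit scan over [0-11 ALLOC][12-46 FREE] -> 12

Answer: 12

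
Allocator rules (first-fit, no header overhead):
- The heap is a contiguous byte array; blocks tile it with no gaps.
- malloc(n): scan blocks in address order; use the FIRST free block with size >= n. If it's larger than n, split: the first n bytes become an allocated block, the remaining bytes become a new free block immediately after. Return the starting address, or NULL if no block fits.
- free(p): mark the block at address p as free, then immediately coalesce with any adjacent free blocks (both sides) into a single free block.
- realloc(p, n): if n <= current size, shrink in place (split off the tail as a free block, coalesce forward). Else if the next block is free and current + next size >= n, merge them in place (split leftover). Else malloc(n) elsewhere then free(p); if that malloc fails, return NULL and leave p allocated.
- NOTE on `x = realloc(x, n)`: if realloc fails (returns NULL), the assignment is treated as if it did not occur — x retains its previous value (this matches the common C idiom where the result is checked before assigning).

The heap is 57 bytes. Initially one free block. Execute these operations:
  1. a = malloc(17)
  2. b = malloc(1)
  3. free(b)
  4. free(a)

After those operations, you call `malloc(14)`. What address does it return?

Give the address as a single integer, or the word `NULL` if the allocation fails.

Answer: 0

Derivation:
Op 1: a = malloc(17) -> a = 0; heap: [0-16 ALLOC][17-56 FREE]
Op 2: b = malloc(1) -> b = 17; heap: [0-16 ALLOC][17-17 ALLOC][18-56 FREE]
Op 3: free(b) -> (freed b); heap: [0-16 ALLOC][17-56 FREE]
Op 4: free(a) -> (freed a); heap: [0-56 FREE]
malloc(14): first-fit scan over [0-56 FREE] -> 0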